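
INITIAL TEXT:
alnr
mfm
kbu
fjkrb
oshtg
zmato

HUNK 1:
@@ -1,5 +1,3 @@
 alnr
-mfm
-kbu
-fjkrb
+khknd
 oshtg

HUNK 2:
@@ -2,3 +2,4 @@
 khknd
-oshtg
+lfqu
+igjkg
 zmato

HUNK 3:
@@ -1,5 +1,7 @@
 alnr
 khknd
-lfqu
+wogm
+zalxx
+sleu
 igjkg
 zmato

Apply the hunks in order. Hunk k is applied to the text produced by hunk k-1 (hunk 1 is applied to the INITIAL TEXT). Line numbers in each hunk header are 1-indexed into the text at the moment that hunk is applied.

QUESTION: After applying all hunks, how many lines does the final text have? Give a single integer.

Hunk 1: at line 1 remove [mfm,kbu,fjkrb] add [khknd] -> 4 lines: alnr khknd oshtg zmato
Hunk 2: at line 2 remove [oshtg] add [lfqu,igjkg] -> 5 lines: alnr khknd lfqu igjkg zmato
Hunk 3: at line 1 remove [lfqu] add [wogm,zalxx,sleu] -> 7 lines: alnr khknd wogm zalxx sleu igjkg zmato
Final line count: 7

Answer: 7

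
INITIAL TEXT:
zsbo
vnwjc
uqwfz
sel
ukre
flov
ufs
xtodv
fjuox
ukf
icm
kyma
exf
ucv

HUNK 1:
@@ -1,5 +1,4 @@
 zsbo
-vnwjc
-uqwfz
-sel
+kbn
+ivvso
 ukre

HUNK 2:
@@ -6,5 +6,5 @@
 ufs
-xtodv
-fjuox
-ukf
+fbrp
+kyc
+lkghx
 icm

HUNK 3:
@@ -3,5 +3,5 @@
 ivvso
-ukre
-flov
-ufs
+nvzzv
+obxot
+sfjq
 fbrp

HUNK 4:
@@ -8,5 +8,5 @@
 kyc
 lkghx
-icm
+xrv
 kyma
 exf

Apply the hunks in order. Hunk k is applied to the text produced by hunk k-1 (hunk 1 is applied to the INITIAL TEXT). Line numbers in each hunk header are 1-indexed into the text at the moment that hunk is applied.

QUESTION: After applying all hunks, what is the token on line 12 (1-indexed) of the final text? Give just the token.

Hunk 1: at line 1 remove [vnwjc,uqwfz,sel] add [kbn,ivvso] -> 13 lines: zsbo kbn ivvso ukre flov ufs xtodv fjuox ukf icm kyma exf ucv
Hunk 2: at line 6 remove [xtodv,fjuox,ukf] add [fbrp,kyc,lkghx] -> 13 lines: zsbo kbn ivvso ukre flov ufs fbrp kyc lkghx icm kyma exf ucv
Hunk 3: at line 3 remove [ukre,flov,ufs] add [nvzzv,obxot,sfjq] -> 13 lines: zsbo kbn ivvso nvzzv obxot sfjq fbrp kyc lkghx icm kyma exf ucv
Hunk 4: at line 8 remove [icm] add [xrv] -> 13 lines: zsbo kbn ivvso nvzzv obxot sfjq fbrp kyc lkghx xrv kyma exf ucv
Final line 12: exf

Answer: exf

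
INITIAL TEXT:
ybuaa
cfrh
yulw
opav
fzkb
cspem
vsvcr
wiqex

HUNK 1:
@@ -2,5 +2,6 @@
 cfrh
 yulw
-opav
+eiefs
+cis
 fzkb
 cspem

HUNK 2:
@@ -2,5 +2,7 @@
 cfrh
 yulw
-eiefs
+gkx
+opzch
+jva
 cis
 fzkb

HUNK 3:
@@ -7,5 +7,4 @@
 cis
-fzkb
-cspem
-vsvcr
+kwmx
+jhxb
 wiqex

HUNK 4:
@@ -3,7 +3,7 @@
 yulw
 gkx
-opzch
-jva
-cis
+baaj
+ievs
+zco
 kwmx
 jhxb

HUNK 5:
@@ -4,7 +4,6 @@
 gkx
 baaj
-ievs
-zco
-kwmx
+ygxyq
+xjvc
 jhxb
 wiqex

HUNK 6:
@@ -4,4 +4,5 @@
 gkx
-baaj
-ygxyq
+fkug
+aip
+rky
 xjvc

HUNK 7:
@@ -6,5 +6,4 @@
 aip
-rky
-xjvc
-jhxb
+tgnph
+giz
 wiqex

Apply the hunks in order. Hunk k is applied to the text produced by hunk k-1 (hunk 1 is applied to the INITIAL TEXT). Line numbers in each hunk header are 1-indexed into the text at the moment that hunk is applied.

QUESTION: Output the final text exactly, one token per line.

Answer: ybuaa
cfrh
yulw
gkx
fkug
aip
tgnph
giz
wiqex

Derivation:
Hunk 1: at line 2 remove [opav] add [eiefs,cis] -> 9 lines: ybuaa cfrh yulw eiefs cis fzkb cspem vsvcr wiqex
Hunk 2: at line 2 remove [eiefs] add [gkx,opzch,jva] -> 11 lines: ybuaa cfrh yulw gkx opzch jva cis fzkb cspem vsvcr wiqex
Hunk 3: at line 7 remove [fzkb,cspem,vsvcr] add [kwmx,jhxb] -> 10 lines: ybuaa cfrh yulw gkx opzch jva cis kwmx jhxb wiqex
Hunk 4: at line 3 remove [opzch,jva,cis] add [baaj,ievs,zco] -> 10 lines: ybuaa cfrh yulw gkx baaj ievs zco kwmx jhxb wiqex
Hunk 5: at line 4 remove [ievs,zco,kwmx] add [ygxyq,xjvc] -> 9 lines: ybuaa cfrh yulw gkx baaj ygxyq xjvc jhxb wiqex
Hunk 6: at line 4 remove [baaj,ygxyq] add [fkug,aip,rky] -> 10 lines: ybuaa cfrh yulw gkx fkug aip rky xjvc jhxb wiqex
Hunk 7: at line 6 remove [rky,xjvc,jhxb] add [tgnph,giz] -> 9 lines: ybuaa cfrh yulw gkx fkug aip tgnph giz wiqex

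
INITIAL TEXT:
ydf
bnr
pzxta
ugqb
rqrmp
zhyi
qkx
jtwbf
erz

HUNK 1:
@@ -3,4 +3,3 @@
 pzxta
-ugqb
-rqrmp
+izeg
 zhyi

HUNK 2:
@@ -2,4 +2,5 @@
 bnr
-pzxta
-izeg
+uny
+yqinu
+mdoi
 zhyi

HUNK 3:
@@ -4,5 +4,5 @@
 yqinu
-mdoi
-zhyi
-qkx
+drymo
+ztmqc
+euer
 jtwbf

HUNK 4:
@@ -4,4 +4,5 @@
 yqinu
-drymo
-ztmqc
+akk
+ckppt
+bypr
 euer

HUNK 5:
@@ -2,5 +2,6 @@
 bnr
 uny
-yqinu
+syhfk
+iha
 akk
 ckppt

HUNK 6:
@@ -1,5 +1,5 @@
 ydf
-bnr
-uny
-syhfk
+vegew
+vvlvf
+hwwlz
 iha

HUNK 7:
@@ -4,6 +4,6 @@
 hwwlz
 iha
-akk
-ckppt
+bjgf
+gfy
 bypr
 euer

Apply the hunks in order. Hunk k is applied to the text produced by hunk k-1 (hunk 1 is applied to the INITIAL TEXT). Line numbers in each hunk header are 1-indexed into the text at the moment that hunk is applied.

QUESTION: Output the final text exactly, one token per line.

Hunk 1: at line 3 remove [ugqb,rqrmp] add [izeg] -> 8 lines: ydf bnr pzxta izeg zhyi qkx jtwbf erz
Hunk 2: at line 2 remove [pzxta,izeg] add [uny,yqinu,mdoi] -> 9 lines: ydf bnr uny yqinu mdoi zhyi qkx jtwbf erz
Hunk 3: at line 4 remove [mdoi,zhyi,qkx] add [drymo,ztmqc,euer] -> 9 lines: ydf bnr uny yqinu drymo ztmqc euer jtwbf erz
Hunk 4: at line 4 remove [drymo,ztmqc] add [akk,ckppt,bypr] -> 10 lines: ydf bnr uny yqinu akk ckppt bypr euer jtwbf erz
Hunk 5: at line 2 remove [yqinu] add [syhfk,iha] -> 11 lines: ydf bnr uny syhfk iha akk ckppt bypr euer jtwbf erz
Hunk 6: at line 1 remove [bnr,uny,syhfk] add [vegew,vvlvf,hwwlz] -> 11 lines: ydf vegew vvlvf hwwlz iha akk ckppt bypr euer jtwbf erz
Hunk 7: at line 4 remove [akk,ckppt] add [bjgf,gfy] -> 11 lines: ydf vegew vvlvf hwwlz iha bjgf gfy bypr euer jtwbf erz

Answer: ydf
vegew
vvlvf
hwwlz
iha
bjgf
gfy
bypr
euer
jtwbf
erz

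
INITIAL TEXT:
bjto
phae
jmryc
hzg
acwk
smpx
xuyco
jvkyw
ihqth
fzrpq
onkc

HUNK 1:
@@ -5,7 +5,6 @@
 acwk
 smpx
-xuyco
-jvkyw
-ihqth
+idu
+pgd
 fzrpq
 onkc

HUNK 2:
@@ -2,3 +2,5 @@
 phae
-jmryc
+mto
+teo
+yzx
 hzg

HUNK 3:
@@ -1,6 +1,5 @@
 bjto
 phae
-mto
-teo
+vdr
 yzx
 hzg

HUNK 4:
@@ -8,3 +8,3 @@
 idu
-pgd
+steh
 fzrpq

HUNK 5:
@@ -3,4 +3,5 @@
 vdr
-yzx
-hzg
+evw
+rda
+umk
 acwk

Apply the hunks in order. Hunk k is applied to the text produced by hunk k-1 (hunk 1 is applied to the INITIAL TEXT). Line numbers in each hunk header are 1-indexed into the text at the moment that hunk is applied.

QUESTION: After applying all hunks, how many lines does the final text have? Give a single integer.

Hunk 1: at line 5 remove [xuyco,jvkyw,ihqth] add [idu,pgd] -> 10 lines: bjto phae jmryc hzg acwk smpx idu pgd fzrpq onkc
Hunk 2: at line 2 remove [jmryc] add [mto,teo,yzx] -> 12 lines: bjto phae mto teo yzx hzg acwk smpx idu pgd fzrpq onkc
Hunk 3: at line 1 remove [mto,teo] add [vdr] -> 11 lines: bjto phae vdr yzx hzg acwk smpx idu pgd fzrpq onkc
Hunk 4: at line 8 remove [pgd] add [steh] -> 11 lines: bjto phae vdr yzx hzg acwk smpx idu steh fzrpq onkc
Hunk 5: at line 3 remove [yzx,hzg] add [evw,rda,umk] -> 12 lines: bjto phae vdr evw rda umk acwk smpx idu steh fzrpq onkc
Final line count: 12

Answer: 12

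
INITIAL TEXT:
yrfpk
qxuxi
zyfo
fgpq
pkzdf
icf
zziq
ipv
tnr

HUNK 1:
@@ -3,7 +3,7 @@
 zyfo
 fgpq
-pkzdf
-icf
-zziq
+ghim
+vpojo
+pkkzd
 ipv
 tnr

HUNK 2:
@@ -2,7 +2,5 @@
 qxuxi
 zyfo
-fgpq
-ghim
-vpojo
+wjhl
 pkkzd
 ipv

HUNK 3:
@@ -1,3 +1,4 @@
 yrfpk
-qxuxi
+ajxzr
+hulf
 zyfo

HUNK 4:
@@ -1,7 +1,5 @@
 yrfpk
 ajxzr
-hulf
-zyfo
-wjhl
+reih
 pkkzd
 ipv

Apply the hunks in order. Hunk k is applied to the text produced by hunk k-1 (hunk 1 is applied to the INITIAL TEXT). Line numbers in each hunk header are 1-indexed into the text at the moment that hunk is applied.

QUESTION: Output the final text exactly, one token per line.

Hunk 1: at line 3 remove [pkzdf,icf,zziq] add [ghim,vpojo,pkkzd] -> 9 lines: yrfpk qxuxi zyfo fgpq ghim vpojo pkkzd ipv tnr
Hunk 2: at line 2 remove [fgpq,ghim,vpojo] add [wjhl] -> 7 lines: yrfpk qxuxi zyfo wjhl pkkzd ipv tnr
Hunk 3: at line 1 remove [qxuxi] add [ajxzr,hulf] -> 8 lines: yrfpk ajxzr hulf zyfo wjhl pkkzd ipv tnr
Hunk 4: at line 1 remove [hulf,zyfo,wjhl] add [reih] -> 6 lines: yrfpk ajxzr reih pkkzd ipv tnr

Answer: yrfpk
ajxzr
reih
pkkzd
ipv
tnr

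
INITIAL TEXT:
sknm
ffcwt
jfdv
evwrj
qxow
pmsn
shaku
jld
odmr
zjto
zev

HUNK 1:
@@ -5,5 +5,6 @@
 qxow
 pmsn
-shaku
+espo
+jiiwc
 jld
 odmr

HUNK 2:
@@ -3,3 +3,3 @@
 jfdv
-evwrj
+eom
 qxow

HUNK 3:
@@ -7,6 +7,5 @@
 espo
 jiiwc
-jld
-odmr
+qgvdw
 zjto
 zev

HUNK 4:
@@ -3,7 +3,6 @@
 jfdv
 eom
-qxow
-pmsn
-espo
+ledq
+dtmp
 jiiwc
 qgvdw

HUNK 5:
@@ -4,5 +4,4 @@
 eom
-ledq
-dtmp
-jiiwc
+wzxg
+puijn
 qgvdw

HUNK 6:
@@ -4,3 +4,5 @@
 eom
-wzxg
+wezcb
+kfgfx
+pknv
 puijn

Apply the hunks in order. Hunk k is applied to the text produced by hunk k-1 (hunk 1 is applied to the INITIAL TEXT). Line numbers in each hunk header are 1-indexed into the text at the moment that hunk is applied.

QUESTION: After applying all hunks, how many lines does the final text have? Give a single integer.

Answer: 11

Derivation:
Hunk 1: at line 5 remove [shaku] add [espo,jiiwc] -> 12 lines: sknm ffcwt jfdv evwrj qxow pmsn espo jiiwc jld odmr zjto zev
Hunk 2: at line 3 remove [evwrj] add [eom] -> 12 lines: sknm ffcwt jfdv eom qxow pmsn espo jiiwc jld odmr zjto zev
Hunk 3: at line 7 remove [jld,odmr] add [qgvdw] -> 11 lines: sknm ffcwt jfdv eom qxow pmsn espo jiiwc qgvdw zjto zev
Hunk 4: at line 3 remove [qxow,pmsn,espo] add [ledq,dtmp] -> 10 lines: sknm ffcwt jfdv eom ledq dtmp jiiwc qgvdw zjto zev
Hunk 5: at line 4 remove [ledq,dtmp,jiiwc] add [wzxg,puijn] -> 9 lines: sknm ffcwt jfdv eom wzxg puijn qgvdw zjto zev
Hunk 6: at line 4 remove [wzxg] add [wezcb,kfgfx,pknv] -> 11 lines: sknm ffcwt jfdv eom wezcb kfgfx pknv puijn qgvdw zjto zev
Final line count: 11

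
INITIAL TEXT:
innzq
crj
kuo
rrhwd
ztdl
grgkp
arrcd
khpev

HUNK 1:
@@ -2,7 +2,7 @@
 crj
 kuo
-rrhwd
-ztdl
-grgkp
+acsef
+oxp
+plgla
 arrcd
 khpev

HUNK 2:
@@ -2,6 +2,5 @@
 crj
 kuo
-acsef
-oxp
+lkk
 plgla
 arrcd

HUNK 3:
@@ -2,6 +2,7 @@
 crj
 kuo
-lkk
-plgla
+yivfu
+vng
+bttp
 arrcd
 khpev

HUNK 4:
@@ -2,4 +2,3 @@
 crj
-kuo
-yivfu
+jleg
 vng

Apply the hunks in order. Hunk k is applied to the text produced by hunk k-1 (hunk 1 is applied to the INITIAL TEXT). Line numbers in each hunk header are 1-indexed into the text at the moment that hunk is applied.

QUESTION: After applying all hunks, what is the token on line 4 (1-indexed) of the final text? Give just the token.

Answer: vng

Derivation:
Hunk 1: at line 2 remove [rrhwd,ztdl,grgkp] add [acsef,oxp,plgla] -> 8 lines: innzq crj kuo acsef oxp plgla arrcd khpev
Hunk 2: at line 2 remove [acsef,oxp] add [lkk] -> 7 lines: innzq crj kuo lkk plgla arrcd khpev
Hunk 3: at line 2 remove [lkk,plgla] add [yivfu,vng,bttp] -> 8 lines: innzq crj kuo yivfu vng bttp arrcd khpev
Hunk 4: at line 2 remove [kuo,yivfu] add [jleg] -> 7 lines: innzq crj jleg vng bttp arrcd khpev
Final line 4: vng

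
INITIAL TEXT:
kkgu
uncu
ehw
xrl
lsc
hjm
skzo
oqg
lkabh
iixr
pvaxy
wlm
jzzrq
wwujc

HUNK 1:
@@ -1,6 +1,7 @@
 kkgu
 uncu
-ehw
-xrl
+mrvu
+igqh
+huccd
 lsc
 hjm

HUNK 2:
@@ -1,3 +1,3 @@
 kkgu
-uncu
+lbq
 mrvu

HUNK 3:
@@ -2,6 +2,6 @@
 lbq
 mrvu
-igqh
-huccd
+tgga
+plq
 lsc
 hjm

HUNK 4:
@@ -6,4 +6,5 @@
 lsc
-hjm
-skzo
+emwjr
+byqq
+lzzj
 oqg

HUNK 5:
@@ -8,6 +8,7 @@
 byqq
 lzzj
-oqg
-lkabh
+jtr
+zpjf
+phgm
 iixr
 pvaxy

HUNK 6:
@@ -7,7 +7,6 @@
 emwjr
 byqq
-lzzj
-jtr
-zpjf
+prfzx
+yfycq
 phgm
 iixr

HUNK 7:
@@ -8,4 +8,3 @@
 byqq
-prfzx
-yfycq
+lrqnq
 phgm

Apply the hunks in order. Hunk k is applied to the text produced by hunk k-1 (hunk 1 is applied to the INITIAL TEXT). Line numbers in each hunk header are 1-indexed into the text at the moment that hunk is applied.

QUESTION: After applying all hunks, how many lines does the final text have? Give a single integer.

Answer: 15

Derivation:
Hunk 1: at line 1 remove [ehw,xrl] add [mrvu,igqh,huccd] -> 15 lines: kkgu uncu mrvu igqh huccd lsc hjm skzo oqg lkabh iixr pvaxy wlm jzzrq wwujc
Hunk 2: at line 1 remove [uncu] add [lbq] -> 15 lines: kkgu lbq mrvu igqh huccd lsc hjm skzo oqg lkabh iixr pvaxy wlm jzzrq wwujc
Hunk 3: at line 2 remove [igqh,huccd] add [tgga,plq] -> 15 lines: kkgu lbq mrvu tgga plq lsc hjm skzo oqg lkabh iixr pvaxy wlm jzzrq wwujc
Hunk 4: at line 6 remove [hjm,skzo] add [emwjr,byqq,lzzj] -> 16 lines: kkgu lbq mrvu tgga plq lsc emwjr byqq lzzj oqg lkabh iixr pvaxy wlm jzzrq wwujc
Hunk 5: at line 8 remove [oqg,lkabh] add [jtr,zpjf,phgm] -> 17 lines: kkgu lbq mrvu tgga plq lsc emwjr byqq lzzj jtr zpjf phgm iixr pvaxy wlm jzzrq wwujc
Hunk 6: at line 7 remove [lzzj,jtr,zpjf] add [prfzx,yfycq] -> 16 lines: kkgu lbq mrvu tgga plq lsc emwjr byqq prfzx yfycq phgm iixr pvaxy wlm jzzrq wwujc
Hunk 7: at line 8 remove [prfzx,yfycq] add [lrqnq] -> 15 lines: kkgu lbq mrvu tgga plq lsc emwjr byqq lrqnq phgm iixr pvaxy wlm jzzrq wwujc
Final line count: 15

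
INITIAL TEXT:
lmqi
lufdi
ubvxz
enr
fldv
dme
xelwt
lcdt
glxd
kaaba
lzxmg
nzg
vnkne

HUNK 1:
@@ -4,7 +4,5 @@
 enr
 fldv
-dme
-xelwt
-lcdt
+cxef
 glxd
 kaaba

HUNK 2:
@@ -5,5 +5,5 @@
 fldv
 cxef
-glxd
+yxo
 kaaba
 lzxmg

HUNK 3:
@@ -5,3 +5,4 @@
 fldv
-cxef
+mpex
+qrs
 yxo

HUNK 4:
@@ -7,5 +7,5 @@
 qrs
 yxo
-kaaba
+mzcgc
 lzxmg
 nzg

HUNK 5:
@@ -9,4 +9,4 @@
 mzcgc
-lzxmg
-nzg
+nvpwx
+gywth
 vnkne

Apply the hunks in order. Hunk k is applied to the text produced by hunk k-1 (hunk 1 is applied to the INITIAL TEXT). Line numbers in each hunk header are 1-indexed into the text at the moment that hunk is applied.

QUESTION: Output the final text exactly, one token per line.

Hunk 1: at line 4 remove [dme,xelwt,lcdt] add [cxef] -> 11 lines: lmqi lufdi ubvxz enr fldv cxef glxd kaaba lzxmg nzg vnkne
Hunk 2: at line 5 remove [glxd] add [yxo] -> 11 lines: lmqi lufdi ubvxz enr fldv cxef yxo kaaba lzxmg nzg vnkne
Hunk 3: at line 5 remove [cxef] add [mpex,qrs] -> 12 lines: lmqi lufdi ubvxz enr fldv mpex qrs yxo kaaba lzxmg nzg vnkne
Hunk 4: at line 7 remove [kaaba] add [mzcgc] -> 12 lines: lmqi lufdi ubvxz enr fldv mpex qrs yxo mzcgc lzxmg nzg vnkne
Hunk 5: at line 9 remove [lzxmg,nzg] add [nvpwx,gywth] -> 12 lines: lmqi lufdi ubvxz enr fldv mpex qrs yxo mzcgc nvpwx gywth vnkne

Answer: lmqi
lufdi
ubvxz
enr
fldv
mpex
qrs
yxo
mzcgc
nvpwx
gywth
vnkne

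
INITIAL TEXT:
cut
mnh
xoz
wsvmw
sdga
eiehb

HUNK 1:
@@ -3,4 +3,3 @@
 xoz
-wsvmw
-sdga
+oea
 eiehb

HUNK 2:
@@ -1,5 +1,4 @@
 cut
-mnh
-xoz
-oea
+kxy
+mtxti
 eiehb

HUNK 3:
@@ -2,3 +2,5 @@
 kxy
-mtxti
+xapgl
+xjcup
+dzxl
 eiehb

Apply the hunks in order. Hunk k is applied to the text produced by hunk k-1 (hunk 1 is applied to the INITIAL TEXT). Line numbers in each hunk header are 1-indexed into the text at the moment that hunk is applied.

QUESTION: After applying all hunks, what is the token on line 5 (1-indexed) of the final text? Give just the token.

Hunk 1: at line 3 remove [wsvmw,sdga] add [oea] -> 5 lines: cut mnh xoz oea eiehb
Hunk 2: at line 1 remove [mnh,xoz,oea] add [kxy,mtxti] -> 4 lines: cut kxy mtxti eiehb
Hunk 3: at line 2 remove [mtxti] add [xapgl,xjcup,dzxl] -> 6 lines: cut kxy xapgl xjcup dzxl eiehb
Final line 5: dzxl

Answer: dzxl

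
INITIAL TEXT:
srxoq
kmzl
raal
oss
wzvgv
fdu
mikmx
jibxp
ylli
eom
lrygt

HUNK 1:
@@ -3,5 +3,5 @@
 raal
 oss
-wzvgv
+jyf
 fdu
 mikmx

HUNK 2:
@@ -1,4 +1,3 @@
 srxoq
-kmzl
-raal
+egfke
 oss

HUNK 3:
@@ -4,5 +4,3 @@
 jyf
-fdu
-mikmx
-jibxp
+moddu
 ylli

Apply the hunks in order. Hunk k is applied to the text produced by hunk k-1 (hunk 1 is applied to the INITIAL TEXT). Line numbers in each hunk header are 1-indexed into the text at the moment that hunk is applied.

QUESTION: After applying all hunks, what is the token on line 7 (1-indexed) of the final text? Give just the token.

Hunk 1: at line 3 remove [wzvgv] add [jyf] -> 11 lines: srxoq kmzl raal oss jyf fdu mikmx jibxp ylli eom lrygt
Hunk 2: at line 1 remove [kmzl,raal] add [egfke] -> 10 lines: srxoq egfke oss jyf fdu mikmx jibxp ylli eom lrygt
Hunk 3: at line 4 remove [fdu,mikmx,jibxp] add [moddu] -> 8 lines: srxoq egfke oss jyf moddu ylli eom lrygt
Final line 7: eom

Answer: eom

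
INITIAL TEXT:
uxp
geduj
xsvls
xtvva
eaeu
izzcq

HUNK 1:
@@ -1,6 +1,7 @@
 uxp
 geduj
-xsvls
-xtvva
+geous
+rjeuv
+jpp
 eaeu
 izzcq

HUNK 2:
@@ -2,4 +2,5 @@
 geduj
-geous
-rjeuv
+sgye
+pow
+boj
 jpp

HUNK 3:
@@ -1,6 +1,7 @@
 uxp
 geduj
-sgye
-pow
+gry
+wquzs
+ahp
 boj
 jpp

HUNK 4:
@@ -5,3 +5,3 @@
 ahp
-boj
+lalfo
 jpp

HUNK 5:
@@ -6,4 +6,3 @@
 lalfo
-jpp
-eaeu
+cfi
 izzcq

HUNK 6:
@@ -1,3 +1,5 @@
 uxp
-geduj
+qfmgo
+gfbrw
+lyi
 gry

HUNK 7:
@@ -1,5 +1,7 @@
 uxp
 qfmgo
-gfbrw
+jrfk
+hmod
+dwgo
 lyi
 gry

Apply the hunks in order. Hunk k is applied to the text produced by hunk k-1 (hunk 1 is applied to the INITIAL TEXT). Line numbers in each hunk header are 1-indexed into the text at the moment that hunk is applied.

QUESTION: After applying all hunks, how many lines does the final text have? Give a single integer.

Answer: 12

Derivation:
Hunk 1: at line 1 remove [xsvls,xtvva] add [geous,rjeuv,jpp] -> 7 lines: uxp geduj geous rjeuv jpp eaeu izzcq
Hunk 2: at line 2 remove [geous,rjeuv] add [sgye,pow,boj] -> 8 lines: uxp geduj sgye pow boj jpp eaeu izzcq
Hunk 3: at line 1 remove [sgye,pow] add [gry,wquzs,ahp] -> 9 lines: uxp geduj gry wquzs ahp boj jpp eaeu izzcq
Hunk 4: at line 5 remove [boj] add [lalfo] -> 9 lines: uxp geduj gry wquzs ahp lalfo jpp eaeu izzcq
Hunk 5: at line 6 remove [jpp,eaeu] add [cfi] -> 8 lines: uxp geduj gry wquzs ahp lalfo cfi izzcq
Hunk 6: at line 1 remove [geduj] add [qfmgo,gfbrw,lyi] -> 10 lines: uxp qfmgo gfbrw lyi gry wquzs ahp lalfo cfi izzcq
Hunk 7: at line 1 remove [gfbrw] add [jrfk,hmod,dwgo] -> 12 lines: uxp qfmgo jrfk hmod dwgo lyi gry wquzs ahp lalfo cfi izzcq
Final line count: 12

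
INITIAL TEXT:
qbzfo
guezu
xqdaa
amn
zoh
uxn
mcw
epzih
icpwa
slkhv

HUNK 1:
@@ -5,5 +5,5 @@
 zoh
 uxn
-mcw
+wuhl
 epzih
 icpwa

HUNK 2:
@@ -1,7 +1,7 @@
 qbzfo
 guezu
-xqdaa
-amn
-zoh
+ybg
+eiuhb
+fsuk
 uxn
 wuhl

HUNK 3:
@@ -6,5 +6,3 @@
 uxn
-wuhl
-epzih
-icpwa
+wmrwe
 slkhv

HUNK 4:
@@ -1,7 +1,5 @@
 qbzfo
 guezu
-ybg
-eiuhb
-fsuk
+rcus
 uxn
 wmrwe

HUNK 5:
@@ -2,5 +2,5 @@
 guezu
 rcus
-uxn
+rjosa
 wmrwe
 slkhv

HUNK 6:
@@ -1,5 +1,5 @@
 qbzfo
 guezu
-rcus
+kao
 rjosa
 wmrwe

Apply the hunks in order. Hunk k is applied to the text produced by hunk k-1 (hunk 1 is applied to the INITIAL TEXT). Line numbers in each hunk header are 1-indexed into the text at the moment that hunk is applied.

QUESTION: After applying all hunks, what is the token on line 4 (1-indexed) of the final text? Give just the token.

Hunk 1: at line 5 remove [mcw] add [wuhl] -> 10 lines: qbzfo guezu xqdaa amn zoh uxn wuhl epzih icpwa slkhv
Hunk 2: at line 1 remove [xqdaa,amn,zoh] add [ybg,eiuhb,fsuk] -> 10 lines: qbzfo guezu ybg eiuhb fsuk uxn wuhl epzih icpwa slkhv
Hunk 3: at line 6 remove [wuhl,epzih,icpwa] add [wmrwe] -> 8 lines: qbzfo guezu ybg eiuhb fsuk uxn wmrwe slkhv
Hunk 4: at line 1 remove [ybg,eiuhb,fsuk] add [rcus] -> 6 lines: qbzfo guezu rcus uxn wmrwe slkhv
Hunk 5: at line 2 remove [uxn] add [rjosa] -> 6 lines: qbzfo guezu rcus rjosa wmrwe slkhv
Hunk 6: at line 1 remove [rcus] add [kao] -> 6 lines: qbzfo guezu kao rjosa wmrwe slkhv
Final line 4: rjosa

Answer: rjosa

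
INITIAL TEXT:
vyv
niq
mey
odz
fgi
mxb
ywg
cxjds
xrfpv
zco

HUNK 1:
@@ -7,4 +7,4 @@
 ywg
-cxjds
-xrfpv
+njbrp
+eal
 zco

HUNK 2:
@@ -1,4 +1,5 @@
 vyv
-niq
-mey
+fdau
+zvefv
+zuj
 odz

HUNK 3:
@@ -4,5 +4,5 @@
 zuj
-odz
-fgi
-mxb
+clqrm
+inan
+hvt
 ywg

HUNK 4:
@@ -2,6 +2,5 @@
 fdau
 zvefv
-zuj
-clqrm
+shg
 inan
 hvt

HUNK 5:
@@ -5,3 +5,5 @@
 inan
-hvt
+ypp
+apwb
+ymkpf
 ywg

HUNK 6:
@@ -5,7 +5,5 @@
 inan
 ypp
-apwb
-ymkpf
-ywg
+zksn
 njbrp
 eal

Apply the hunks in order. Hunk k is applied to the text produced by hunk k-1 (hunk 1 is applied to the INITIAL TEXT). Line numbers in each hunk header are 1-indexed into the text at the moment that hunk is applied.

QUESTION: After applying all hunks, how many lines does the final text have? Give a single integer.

Answer: 10

Derivation:
Hunk 1: at line 7 remove [cxjds,xrfpv] add [njbrp,eal] -> 10 lines: vyv niq mey odz fgi mxb ywg njbrp eal zco
Hunk 2: at line 1 remove [niq,mey] add [fdau,zvefv,zuj] -> 11 lines: vyv fdau zvefv zuj odz fgi mxb ywg njbrp eal zco
Hunk 3: at line 4 remove [odz,fgi,mxb] add [clqrm,inan,hvt] -> 11 lines: vyv fdau zvefv zuj clqrm inan hvt ywg njbrp eal zco
Hunk 4: at line 2 remove [zuj,clqrm] add [shg] -> 10 lines: vyv fdau zvefv shg inan hvt ywg njbrp eal zco
Hunk 5: at line 5 remove [hvt] add [ypp,apwb,ymkpf] -> 12 lines: vyv fdau zvefv shg inan ypp apwb ymkpf ywg njbrp eal zco
Hunk 6: at line 5 remove [apwb,ymkpf,ywg] add [zksn] -> 10 lines: vyv fdau zvefv shg inan ypp zksn njbrp eal zco
Final line count: 10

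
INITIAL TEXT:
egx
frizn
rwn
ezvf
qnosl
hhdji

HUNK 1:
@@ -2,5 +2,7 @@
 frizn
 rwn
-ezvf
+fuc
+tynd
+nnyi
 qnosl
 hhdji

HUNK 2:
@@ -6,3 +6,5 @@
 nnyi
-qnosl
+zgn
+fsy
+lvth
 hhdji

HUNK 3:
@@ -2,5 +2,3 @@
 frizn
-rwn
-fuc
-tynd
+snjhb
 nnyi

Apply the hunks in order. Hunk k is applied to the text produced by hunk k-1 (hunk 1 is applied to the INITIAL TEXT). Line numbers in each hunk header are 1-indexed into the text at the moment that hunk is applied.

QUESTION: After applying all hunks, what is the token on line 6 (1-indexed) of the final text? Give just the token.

Hunk 1: at line 2 remove [ezvf] add [fuc,tynd,nnyi] -> 8 lines: egx frizn rwn fuc tynd nnyi qnosl hhdji
Hunk 2: at line 6 remove [qnosl] add [zgn,fsy,lvth] -> 10 lines: egx frizn rwn fuc tynd nnyi zgn fsy lvth hhdji
Hunk 3: at line 2 remove [rwn,fuc,tynd] add [snjhb] -> 8 lines: egx frizn snjhb nnyi zgn fsy lvth hhdji
Final line 6: fsy

Answer: fsy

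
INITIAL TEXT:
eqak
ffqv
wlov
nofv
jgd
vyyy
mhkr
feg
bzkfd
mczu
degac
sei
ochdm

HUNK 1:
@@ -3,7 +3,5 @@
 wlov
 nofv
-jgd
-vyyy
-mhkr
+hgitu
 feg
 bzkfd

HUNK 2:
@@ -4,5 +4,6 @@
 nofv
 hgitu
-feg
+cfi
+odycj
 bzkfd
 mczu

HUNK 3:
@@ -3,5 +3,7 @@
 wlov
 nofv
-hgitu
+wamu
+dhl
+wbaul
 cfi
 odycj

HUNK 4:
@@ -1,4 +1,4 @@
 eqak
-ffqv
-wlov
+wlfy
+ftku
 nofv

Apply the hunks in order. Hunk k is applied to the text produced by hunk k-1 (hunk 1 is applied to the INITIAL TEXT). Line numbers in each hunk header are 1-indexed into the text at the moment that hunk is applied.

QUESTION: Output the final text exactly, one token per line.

Answer: eqak
wlfy
ftku
nofv
wamu
dhl
wbaul
cfi
odycj
bzkfd
mczu
degac
sei
ochdm

Derivation:
Hunk 1: at line 3 remove [jgd,vyyy,mhkr] add [hgitu] -> 11 lines: eqak ffqv wlov nofv hgitu feg bzkfd mczu degac sei ochdm
Hunk 2: at line 4 remove [feg] add [cfi,odycj] -> 12 lines: eqak ffqv wlov nofv hgitu cfi odycj bzkfd mczu degac sei ochdm
Hunk 3: at line 3 remove [hgitu] add [wamu,dhl,wbaul] -> 14 lines: eqak ffqv wlov nofv wamu dhl wbaul cfi odycj bzkfd mczu degac sei ochdm
Hunk 4: at line 1 remove [ffqv,wlov] add [wlfy,ftku] -> 14 lines: eqak wlfy ftku nofv wamu dhl wbaul cfi odycj bzkfd mczu degac sei ochdm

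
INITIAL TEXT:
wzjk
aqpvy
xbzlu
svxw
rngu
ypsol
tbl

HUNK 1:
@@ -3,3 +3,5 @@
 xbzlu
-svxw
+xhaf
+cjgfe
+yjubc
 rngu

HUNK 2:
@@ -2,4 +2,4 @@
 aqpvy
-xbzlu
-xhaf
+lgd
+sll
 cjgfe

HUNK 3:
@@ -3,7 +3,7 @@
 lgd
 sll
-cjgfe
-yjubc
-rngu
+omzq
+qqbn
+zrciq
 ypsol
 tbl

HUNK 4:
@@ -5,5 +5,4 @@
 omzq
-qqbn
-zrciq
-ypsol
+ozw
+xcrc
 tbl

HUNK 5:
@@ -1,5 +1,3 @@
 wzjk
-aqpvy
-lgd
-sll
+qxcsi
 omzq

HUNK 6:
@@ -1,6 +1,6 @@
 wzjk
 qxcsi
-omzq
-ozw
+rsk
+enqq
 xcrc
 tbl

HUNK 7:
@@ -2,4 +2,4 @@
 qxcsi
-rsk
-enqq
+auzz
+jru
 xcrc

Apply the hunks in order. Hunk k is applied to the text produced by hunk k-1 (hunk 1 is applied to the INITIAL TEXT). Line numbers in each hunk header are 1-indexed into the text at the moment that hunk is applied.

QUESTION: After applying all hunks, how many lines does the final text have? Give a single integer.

Answer: 6

Derivation:
Hunk 1: at line 3 remove [svxw] add [xhaf,cjgfe,yjubc] -> 9 lines: wzjk aqpvy xbzlu xhaf cjgfe yjubc rngu ypsol tbl
Hunk 2: at line 2 remove [xbzlu,xhaf] add [lgd,sll] -> 9 lines: wzjk aqpvy lgd sll cjgfe yjubc rngu ypsol tbl
Hunk 3: at line 3 remove [cjgfe,yjubc,rngu] add [omzq,qqbn,zrciq] -> 9 lines: wzjk aqpvy lgd sll omzq qqbn zrciq ypsol tbl
Hunk 4: at line 5 remove [qqbn,zrciq,ypsol] add [ozw,xcrc] -> 8 lines: wzjk aqpvy lgd sll omzq ozw xcrc tbl
Hunk 5: at line 1 remove [aqpvy,lgd,sll] add [qxcsi] -> 6 lines: wzjk qxcsi omzq ozw xcrc tbl
Hunk 6: at line 1 remove [omzq,ozw] add [rsk,enqq] -> 6 lines: wzjk qxcsi rsk enqq xcrc tbl
Hunk 7: at line 2 remove [rsk,enqq] add [auzz,jru] -> 6 lines: wzjk qxcsi auzz jru xcrc tbl
Final line count: 6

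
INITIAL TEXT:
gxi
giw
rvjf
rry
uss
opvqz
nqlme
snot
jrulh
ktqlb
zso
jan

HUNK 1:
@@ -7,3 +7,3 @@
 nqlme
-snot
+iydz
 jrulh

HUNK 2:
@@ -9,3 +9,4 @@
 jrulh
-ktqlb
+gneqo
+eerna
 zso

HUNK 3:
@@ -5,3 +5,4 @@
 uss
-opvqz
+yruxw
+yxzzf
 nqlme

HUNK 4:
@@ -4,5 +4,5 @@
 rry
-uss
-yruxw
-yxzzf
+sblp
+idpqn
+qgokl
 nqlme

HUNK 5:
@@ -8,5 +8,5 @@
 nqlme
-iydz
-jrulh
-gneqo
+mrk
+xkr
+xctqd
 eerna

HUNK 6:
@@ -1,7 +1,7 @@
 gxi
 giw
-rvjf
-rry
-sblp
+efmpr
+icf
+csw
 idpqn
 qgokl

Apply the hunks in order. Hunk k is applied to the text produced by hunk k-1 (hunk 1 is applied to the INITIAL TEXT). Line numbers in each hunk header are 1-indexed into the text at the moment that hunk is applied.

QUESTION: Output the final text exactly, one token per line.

Hunk 1: at line 7 remove [snot] add [iydz] -> 12 lines: gxi giw rvjf rry uss opvqz nqlme iydz jrulh ktqlb zso jan
Hunk 2: at line 9 remove [ktqlb] add [gneqo,eerna] -> 13 lines: gxi giw rvjf rry uss opvqz nqlme iydz jrulh gneqo eerna zso jan
Hunk 3: at line 5 remove [opvqz] add [yruxw,yxzzf] -> 14 lines: gxi giw rvjf rry uss yruxw yxzzf nqlme iydz jrulh gneqo eerna zso jan
Hunk 4: at line 4 remove [uss,yruxw,yxzzf] add [sblp,idpqn,qgokl] -> 14 lines: gxi giw rvjf rry sblp idpqn qgokl nqlme iydz jrulh gneqo eerna zso jan
Hunk 5: at line 8 remove [iydz,jrulh,gneqo] add [mrk,xkr,xctqd] -> 14 lines: gxi giw rvjf rry sblp idpqn qgokl nqlme mrk xkr xctqd eerna zso jan
Hunk 6: at line 1 remove [rvjf,rry,sblp] add [efmpr,icf,csw] -> 14 lines: gxi giw efmpr icf csw idpqn qgokl nqlme mrk xkr xctqd eerna zso jan

Answer: gxi
giw
efmpr
icf
csw
idpqn
qgokl
nqlme
mrk
xkr
xctqd
eerna
zso
jan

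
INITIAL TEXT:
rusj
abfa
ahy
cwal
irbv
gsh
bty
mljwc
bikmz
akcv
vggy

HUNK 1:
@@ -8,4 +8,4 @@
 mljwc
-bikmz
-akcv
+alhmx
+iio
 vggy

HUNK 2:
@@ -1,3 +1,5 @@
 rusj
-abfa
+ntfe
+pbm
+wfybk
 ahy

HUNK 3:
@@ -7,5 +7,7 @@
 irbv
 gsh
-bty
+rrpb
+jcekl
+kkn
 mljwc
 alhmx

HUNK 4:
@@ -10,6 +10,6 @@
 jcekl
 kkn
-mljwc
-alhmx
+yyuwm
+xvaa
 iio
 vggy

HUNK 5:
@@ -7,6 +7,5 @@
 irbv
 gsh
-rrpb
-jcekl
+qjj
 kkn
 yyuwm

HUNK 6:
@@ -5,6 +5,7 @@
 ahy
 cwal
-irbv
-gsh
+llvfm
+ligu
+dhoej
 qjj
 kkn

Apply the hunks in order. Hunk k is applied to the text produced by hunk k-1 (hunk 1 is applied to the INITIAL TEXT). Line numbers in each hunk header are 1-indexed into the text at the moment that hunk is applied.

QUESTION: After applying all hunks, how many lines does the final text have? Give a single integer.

Hunk 1: at line 8 remove [bikmz,akcv] add [alhmx,iio] -> 11 lines: rusj abfa ahy cwal irbv gsh bty mljwc alhmx iio vggy
Hunk 2: at line 1 remove [abfa] add [ntfe,pbm,wfybk] -> 13 lines: rusj ntfe pbm wfybk ahy cwal irbv gsh bty mljwc alhmx iio vggy
Hunk 3: at line 7 remove [bty] add [rrpb,jcekl,kkn] -> 15 lines: rusj ntfe pbm wfybk ahy cwal irbv gsh rrpb jcekl kkn mljwc alhmx iio vggy
Hunk 4: at line 10 remove [mljwc,alhmx] add [yyuwm,xvaa] -> 15 lines: rusj ntfe pbm wfybk ahy cwal irbv gsh rrpb jcekl kkn yyuwm xvaa iio vggy
Hunk 5: at line 7 remove [rrpb,jcekl] add [qjj] -> 14 lines: rusj ntfe pbm wfybk ahy cwal irbv gsh qjj kkn yyuwm xvaa iio vggy
Hunk 6: at line 5 remove [irbv,gsh] add [llvfm,ligu,dhoej] -> 15 lines: rusj ntfe pbm wfybk ahy cwal llvfm ligu dhoej qjj kkn yyuwm xvaa iio vggy
Final line count: 15

Answer: 15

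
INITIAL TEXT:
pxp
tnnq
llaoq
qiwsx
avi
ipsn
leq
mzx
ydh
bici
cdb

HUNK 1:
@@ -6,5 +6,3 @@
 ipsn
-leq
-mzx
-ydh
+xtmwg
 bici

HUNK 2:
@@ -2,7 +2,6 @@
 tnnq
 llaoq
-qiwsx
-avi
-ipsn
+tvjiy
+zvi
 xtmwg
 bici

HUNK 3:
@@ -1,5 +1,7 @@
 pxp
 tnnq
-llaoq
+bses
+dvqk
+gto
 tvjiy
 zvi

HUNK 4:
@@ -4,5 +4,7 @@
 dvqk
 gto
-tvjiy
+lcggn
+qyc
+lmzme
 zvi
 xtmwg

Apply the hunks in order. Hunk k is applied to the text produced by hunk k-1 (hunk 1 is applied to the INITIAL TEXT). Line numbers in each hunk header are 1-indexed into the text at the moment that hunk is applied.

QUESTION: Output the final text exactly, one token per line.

Hunk 1: at line 6 remove [leq,mzx,ydh] add [xtmwg] -> 9 lines: pxp tnnq llaoq qiwsx avi ipsn xtmwg bici cdb
Hunk 2: at line 2 remove [qiwsx,avi,ipsn] add [tvjiy,zvi] -> 8 lines: pxp tnnq llaoq tvjiy zvi xtmwg bici cdb
Hunk 3: at line 1 remove [llaoq] add [bses,dvqk,gto] -> 10 lines: pxp tnnq bses dvqk gto tvjiy zvi xtmwg bici cdb
Hunk 4: at line 4 remove [tvjiy] add [lcggn,qyc,lmzme] -> 12 lines: pxp tnnq bses dvqk gto lcggn qyc lmzme zvi xtmwg bici cdb

Answer: pxp
tnnq
bses
dvqk
gto
lcggn
qyc
lmzme
zvi
xtmwg
bici
cdb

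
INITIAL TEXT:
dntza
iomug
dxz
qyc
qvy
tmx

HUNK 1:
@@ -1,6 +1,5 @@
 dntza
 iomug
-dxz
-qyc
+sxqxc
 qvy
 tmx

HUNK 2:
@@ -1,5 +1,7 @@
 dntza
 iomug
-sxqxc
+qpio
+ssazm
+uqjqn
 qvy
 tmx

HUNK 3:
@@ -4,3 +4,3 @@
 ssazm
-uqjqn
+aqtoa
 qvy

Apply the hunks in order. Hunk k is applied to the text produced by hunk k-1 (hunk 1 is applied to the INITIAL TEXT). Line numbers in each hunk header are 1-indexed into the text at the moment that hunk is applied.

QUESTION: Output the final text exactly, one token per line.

Hunk 1: at line 1 remove [dxz,qyc] add [sxqxc] -> 5 lines: dntza iomug sxqxc qvy tmx
Hunk 2: at line 1 remove [sxqxc] add [qpio,ssazm,uqjqn] -> 7 lines: dntza iomug qpio ssazm uqjqn qvy tmx
Hunk 3: at line 4 remove [uqjqn] add [aqtoa] -> 7 lines: dntza iomug qpio ssazm aqtoa qvy tmx

Answer: dntza
iomug
qpio
ssazm
aqtoa
qvy
tmx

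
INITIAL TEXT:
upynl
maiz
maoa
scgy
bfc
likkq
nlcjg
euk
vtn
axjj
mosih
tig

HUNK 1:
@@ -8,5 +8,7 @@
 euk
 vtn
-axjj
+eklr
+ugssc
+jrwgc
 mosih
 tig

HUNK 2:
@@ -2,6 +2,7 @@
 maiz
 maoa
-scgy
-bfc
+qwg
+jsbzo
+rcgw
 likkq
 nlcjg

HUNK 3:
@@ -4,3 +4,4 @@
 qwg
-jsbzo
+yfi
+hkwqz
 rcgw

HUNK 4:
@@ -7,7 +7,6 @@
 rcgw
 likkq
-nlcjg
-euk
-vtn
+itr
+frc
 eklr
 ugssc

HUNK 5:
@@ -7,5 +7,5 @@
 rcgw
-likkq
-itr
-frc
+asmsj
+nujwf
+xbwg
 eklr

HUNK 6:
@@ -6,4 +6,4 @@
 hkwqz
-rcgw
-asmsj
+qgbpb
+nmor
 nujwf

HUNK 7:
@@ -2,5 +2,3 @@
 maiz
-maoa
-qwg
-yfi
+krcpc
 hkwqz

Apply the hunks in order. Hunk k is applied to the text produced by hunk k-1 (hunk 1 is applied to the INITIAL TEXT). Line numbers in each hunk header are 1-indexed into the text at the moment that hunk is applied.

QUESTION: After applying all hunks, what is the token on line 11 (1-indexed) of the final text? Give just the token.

Answer: jrwgc

Derivation:
Hunk 1: at line 8 remove [axjj] add [eklr,ugssc,jrwgc] -> 14 lines: upynl maiz maoa scgy bfc likkq nlcjg euk vtn eklr ugssc jrwgc mosih tig
Hunk 2: at line 2 remove [scgy,bfc] add [qwg,jsbzo,rcgw] -> 15 lines: upynl maiz maoa qwg jsbzo rcgw likkq nlcjg euk vtn eklr ugssc jrwgc mosih tig
Hunk 3: at line 4 remove [jsbzo] add [yfi,hkwqz] -> 16 lines: upynl maiz maoa qwg yfi hkwqz rcgw likkq nlcjg euk vtn eklr ugssc jrwgc mosih tig
Hunk 4: at line 7 remove [nlcjg,euk,vtn] add [itr,frc] -> 15 lines: upynl maiz maoa qwg yfi hkwqz rcgw likkq itr frc eklr ugssc jrwgc mosih tig
Hunk 5: at line 7 remove [likkq,itr,frc] add [asmsj,nujwf,xbwg] -> 15 lines: upynl maiz maoa qwg yfi hkwqz rcgw asmsj nujwf xbwg eklr ugssc jrwgc mosih tig
Hunk 6: at line 6 remove [rcgw,asmsj] add [qgbpb,nmor] -> 15 lines: upynl maiz maoa qwg yfi hkwqz qgbpb nmor nujwf xbwg eklr ugssc jrwgc mosih tig
Hunk 7: at line 2 remove [maoa,qwg,yfi] add [krcpc] -> 13 lines: upynl maiz krcpc hkwqz qgbpb nmor nujwf xbwg eklr ugssc jrwgc mosih tig
Final line 11: jrwgc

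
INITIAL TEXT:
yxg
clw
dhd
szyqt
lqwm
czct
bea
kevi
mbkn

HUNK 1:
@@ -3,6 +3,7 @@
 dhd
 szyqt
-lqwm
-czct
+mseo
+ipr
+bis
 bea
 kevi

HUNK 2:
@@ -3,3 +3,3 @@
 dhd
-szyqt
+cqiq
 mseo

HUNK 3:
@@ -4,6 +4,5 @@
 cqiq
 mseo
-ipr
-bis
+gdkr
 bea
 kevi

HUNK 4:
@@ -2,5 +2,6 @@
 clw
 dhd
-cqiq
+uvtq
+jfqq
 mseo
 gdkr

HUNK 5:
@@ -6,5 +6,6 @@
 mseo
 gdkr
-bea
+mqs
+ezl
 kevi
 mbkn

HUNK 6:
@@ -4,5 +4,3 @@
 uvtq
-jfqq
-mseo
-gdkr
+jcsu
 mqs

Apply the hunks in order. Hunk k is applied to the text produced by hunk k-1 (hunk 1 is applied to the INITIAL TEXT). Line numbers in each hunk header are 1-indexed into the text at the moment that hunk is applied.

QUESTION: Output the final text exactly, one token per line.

Hunk 1: at line 3 remove [lqwm,czct] add [mseo,ipr,bis] -> 10 lines: yxg clw dhd szyqt mseo ipr bis bea kevi mbkn
Hunk 2: at line 3 remove [szyqt] add [cqiq] -> 10 lines: yxg clw dhd cqiq mseo ipr bis bea kevi mbkn
Hunk 3: at line 4 remove [ipr,bis] add [gdkr] -> 9 lines: yxg clw dhd cqiq mseo gdkr bea kevi mbkn
Hunk 4: at line 2 remove [cqiq] add [uvtq,jfqq] -> 10 lines: yxg clw dhd uvtq jfqq mseo gdkr bea kevi mbkn
Hunk 5: at line 6 remove [bea] add [mqs,ezl] -> 11 lines: yxg clw dhd uvtq jfqq mseo gdkr mqs ezl kevi mbkn
Hunk 6: at line 4 remove [jfqq,mseo,gdkr] add [jcsu] -> 9 lines: yxg clw dhd uvtq jcsu mqs ezl kevi mbkn

Answer: yxg
clw
dhd
uvtq
jcsu
mqs
ezl
kevi
mbkn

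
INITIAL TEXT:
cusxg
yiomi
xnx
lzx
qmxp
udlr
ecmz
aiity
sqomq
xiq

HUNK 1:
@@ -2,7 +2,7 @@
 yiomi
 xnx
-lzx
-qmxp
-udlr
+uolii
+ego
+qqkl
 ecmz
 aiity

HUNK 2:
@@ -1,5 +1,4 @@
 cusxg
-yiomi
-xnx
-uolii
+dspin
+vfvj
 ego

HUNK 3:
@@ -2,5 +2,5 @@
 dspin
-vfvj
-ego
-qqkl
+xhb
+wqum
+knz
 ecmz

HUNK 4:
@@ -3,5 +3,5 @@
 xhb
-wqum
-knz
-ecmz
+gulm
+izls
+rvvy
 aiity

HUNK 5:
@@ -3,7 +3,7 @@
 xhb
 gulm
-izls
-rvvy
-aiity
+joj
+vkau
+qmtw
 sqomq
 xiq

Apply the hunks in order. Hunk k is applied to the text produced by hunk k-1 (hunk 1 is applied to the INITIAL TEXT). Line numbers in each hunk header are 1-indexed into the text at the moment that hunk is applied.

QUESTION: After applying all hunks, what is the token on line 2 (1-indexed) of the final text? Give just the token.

Hunk 1: at line 2 remove [lzx,qmxp,udlr] add [uolii,ego,qqkl] -> 10 lines: cusxg yiomi xnx uolii ego qqkl ecmz aiity sqomq xiq
Hunk 2: at line 1 remove [yiomi,xnx,uolii] add [dspin,vfvj] -> 9 lines: cusxg dspin vfvj ego qqkl ecmz aiity sqomq xiq
Hunk 3: at line 2 remove [vfvj,ego,qqkl] add [xhb,wqum,knz] -> 9 lines: cusxg dspin xhb wqum knz ecmz aiity sqomq xiq
Hunk 4: at line 3 remove [wqum,knz,ecmz] add [gulm,izls,rvvy] -> 9 lines: cusxg dspin xhb gulm izls rvvy aiity sqomq xiq
Hunk 5: at line 3 remove [izls,rvvy,aiity] add [joj,vkau,qmtw] -> 9 lines: cusxg dspin xhb gulm joj vkau qmtw sqomq xiq
Final line 2: dspin

Answer: dspin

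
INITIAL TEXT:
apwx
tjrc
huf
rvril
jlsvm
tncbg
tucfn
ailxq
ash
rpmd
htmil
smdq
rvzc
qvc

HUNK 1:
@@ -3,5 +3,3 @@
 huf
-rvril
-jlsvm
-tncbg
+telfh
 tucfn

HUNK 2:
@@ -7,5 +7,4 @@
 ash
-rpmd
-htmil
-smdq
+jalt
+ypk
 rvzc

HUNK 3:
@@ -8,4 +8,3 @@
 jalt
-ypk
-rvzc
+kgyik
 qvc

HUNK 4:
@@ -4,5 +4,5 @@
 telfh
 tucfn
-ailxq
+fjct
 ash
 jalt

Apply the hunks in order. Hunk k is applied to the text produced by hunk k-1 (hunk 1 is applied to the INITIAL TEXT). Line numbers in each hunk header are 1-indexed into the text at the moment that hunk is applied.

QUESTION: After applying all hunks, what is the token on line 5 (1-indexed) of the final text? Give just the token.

Answer: tucfn

Derivation:
Hunk 1: at line 3 remove [rvril,jlsvm,tncbg] add [telfh] -> 12 lines: apwx tjrc huf telfh tucfn ailxq ash rpmd htmil smdq rvzc qvc
Hunk 2: at line 7 remove [rpmd,htmil,smdq] add [jalt,ypk] -> 11 lines: apwx tjrc huf telfh tucfn ailxq ash jalt ypk rvzc qvc
Hunk 3: at line 8 remove [ypk,rvzc] add [kgyik] -> 10 lines: apwx tjrc huf telfh tucfn ailxq ash jalt kgyik qvc
Hunk 4: at line 4 remove [ailxq] add [fjct] -> 10 lines: apwx tjrc huf telfh tucfn fjct ash jalt kgyik qvc
Final line 5: tucfn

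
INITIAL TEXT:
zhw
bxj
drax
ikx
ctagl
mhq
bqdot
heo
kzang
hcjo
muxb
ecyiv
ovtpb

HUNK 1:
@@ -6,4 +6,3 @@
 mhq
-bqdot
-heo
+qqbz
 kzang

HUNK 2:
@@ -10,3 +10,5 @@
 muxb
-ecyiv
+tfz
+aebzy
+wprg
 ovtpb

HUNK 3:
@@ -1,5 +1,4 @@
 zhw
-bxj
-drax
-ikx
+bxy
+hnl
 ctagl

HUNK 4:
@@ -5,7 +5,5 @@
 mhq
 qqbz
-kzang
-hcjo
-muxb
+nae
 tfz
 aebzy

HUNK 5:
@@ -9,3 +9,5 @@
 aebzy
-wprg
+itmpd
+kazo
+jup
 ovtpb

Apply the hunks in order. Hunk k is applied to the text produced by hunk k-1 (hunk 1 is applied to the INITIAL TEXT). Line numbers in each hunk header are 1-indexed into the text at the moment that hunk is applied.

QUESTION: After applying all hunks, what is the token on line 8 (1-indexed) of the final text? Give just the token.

Hunk 1: at line 6 remove [bqdot,heo] add [qqbz] -> 12 lines: zhw bxj drax ikx ctagl mhq qqbz kzang hcjo muxb ecyiv ovtpb
Hunk 2: at line 10 remove [ecyiv] add [tfz,aebzy,wprg] -> 14 lines: zhw bxj drax ikx ctagl mhq qqbz kzang hcjo muxb tfz aebzy wprg ovtpb
Hunk 3: at line 1 remove [bxj,drax,ikx] add [bxy,hnl] -> 13 lines: zhw bxy hnl ctagl mhq qqbz kzang hcjo muxb tfz aebzy wprg ovtpb
Hunk 4: at line 5 remove [kzang,hcjo,muxb] add [nae] -> 11 lines: zhw bxy hnl ctagl mhq qqbz nae tfz aebzy wprg ovtpb
Hunk 5: at line 9 remove [wprg] add [itmpd,kazo,jup] -> 13 lines: zhw bxy hnl ctagl mhq qqbz nae tfz aebzy itmpd kazo jup ovtpb
Final line 8: tfz

Answer: tfz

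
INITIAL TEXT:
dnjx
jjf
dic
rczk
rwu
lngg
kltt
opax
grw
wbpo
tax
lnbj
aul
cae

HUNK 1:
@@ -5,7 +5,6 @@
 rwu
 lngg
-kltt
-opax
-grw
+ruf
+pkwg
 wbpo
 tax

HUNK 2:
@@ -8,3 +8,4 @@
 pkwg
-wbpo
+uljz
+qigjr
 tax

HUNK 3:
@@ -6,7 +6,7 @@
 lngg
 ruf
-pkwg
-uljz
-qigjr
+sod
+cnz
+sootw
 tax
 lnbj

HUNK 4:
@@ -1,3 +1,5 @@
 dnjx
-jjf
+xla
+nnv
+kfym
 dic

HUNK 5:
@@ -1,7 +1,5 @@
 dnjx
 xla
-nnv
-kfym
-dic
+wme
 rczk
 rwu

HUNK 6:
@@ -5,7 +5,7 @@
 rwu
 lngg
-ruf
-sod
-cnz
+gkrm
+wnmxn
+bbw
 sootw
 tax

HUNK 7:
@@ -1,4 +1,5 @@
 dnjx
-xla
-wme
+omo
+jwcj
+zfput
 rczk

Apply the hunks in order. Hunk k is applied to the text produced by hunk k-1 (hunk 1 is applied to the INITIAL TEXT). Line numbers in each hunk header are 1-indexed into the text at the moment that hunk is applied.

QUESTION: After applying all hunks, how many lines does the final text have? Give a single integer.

Hunk 1: at line 5 remove [kltt,opax,grw] add [ruf,pkwg] -> 13 lines: dnjx jjf dic rczk rwu lngg ruf pkwg wbpo tax lnbj aul cae
Hunk 2: at line 8 remove [wbpo] add [uljz,qigjr] -> 14 lines: dnjx jjf dic rczk rwu lngg ruf pkwg uljz qigjr tax lnbj aul cae
Hunk 3: at line 6 remove [pkwg,uljz,qigjr] add [sod,cnz,sootw] -> 14 lines: dnjx jjf dic rczk rwu lngg ruf sod cnz sootw tax lnbj aul cae
Hunk 4: at line 1 remove [jjf] add [xla,nnv,kfym] -> 16 lines: dnjx xla nnv kfym dic rczk rwu lngg ruf sod cnz sootw tax lnbj aul cae
Hunk 5: at line 1 remove [nnv,kfym,dic] add [wme] -> 14 lines: dnjx xla wme rczk rwu lngg ruf sod cnz sootw tax lnbj aul cae
Hunk 6: at line 5 remove [ruf,sod,cnz] add [gkrm,wnmxn,bbw] -> 14 lines: dnjx xla wme rczk rwu lngg gkrm wnmxn bbw sootw tax lnbj aul cae
Hunk 7: at line 1 remove [xla,wme] add [omo,jwcj,zfput] -> 15 lines: dnjx omo jwcj zfput rczk rwu lngg gkrm wnmxn bbw sootw tax lnbj aul cae
Final line count: 15

Answer: 15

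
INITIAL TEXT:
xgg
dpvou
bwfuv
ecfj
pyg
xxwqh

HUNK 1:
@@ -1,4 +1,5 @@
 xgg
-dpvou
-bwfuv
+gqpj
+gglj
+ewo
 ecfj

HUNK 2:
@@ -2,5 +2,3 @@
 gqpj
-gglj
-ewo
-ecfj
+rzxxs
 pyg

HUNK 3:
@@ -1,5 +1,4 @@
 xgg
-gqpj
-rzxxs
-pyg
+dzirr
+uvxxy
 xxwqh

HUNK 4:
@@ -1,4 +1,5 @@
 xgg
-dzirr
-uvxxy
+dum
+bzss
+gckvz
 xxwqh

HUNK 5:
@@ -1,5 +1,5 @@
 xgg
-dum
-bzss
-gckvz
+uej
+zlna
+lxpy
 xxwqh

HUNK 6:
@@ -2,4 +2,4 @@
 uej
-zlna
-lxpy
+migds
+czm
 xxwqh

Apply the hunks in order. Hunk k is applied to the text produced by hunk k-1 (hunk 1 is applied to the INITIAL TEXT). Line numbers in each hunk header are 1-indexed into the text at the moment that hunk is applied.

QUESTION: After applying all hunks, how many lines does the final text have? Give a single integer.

Hunk 1: at line 1 remove [dpvou,bwfuv] add [gqpj,gglj,ewo] -> 7 lines: xgg gqpj gglj ewo ecfj pyg xxwqh
Hunk 2: at line 2 remove [gglj,ewo,ecfj] add [rzxxs] -> 5 lines: xgg gqpj rzxxs pyg xxwqh
Hunk 3: at line 1 remove [gqpj,rzxxs,pyg] add [dzirr,uvxxy] -> 4 lines: xgg dzirr uvxxy xxwqh
Hunk 4: at line 1 remove [dzirr,uvxxy] add [dum,bzss,gckvz] -> 5 lines: xgg dum bzss gckvz xxwqh
Hunk 5: at line 1 remove [dum,bzss,gckvz] add [uej,zlna,lxpy] -> 5 lines: xgg uej zlna lxpy xxwqh
Hunk 6: at line 2 remove [zlna,lxpy] add [migds,czm] -> 5 lines: xgg uej migds czm xxwqh
Final line count: 5

Answer: 5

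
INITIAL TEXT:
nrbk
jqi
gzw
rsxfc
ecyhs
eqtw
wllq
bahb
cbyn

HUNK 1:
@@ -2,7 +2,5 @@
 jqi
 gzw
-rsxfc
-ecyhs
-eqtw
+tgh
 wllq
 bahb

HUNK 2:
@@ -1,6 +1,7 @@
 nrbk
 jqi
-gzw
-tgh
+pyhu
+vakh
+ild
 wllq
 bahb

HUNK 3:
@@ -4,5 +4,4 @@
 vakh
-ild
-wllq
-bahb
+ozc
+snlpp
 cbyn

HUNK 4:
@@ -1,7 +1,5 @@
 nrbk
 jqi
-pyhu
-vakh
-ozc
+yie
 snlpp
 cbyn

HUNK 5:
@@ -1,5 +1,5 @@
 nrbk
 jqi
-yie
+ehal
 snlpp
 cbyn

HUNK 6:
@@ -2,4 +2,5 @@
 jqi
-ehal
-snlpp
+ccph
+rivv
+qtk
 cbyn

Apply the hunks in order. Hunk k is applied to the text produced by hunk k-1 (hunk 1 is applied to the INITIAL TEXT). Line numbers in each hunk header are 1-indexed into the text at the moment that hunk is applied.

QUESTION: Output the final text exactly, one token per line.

Hunk 1: at line 2 remove [rsxfc,ecyhs,eqtw] add [tgh] -> 7 lines: nrbk jqi gzw tgh wllq bahb cbyn
Hunk 2: at line 1 remove [gzw,tgh] add [pyhu,vakh,ild] -> 8 lines: nrbk jqi pyhu vakh ild wllq bahb cbyn
Hunk 3: at line 4 remove [ild,wllq,bahb] add [ozc,snlpp] -> 7 lines: nrbk jqi pyhu vakh ozc snlpp cbyn
Hunk 4: at line 1 remove [pyhu,vakh,ozc] add [yie] -> 5 lines: nrbk jqi yie snlpp cbyn
Hunk 5: at line 1 remove [yie] add [ehal] -> 5 lines: nrbk jqi ehal snlpp cbyn
Hunk 6: at line 2 remove [ehal,snlpp] add [ccph,rivv,qtk] -> 6 lines: nrbk jqi ccph rivv qtk cbyn

Answer: nrbk
jqi
ccph
rivv
qtk
cbyn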